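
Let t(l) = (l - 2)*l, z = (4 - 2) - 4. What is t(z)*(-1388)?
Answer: -11104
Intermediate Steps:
z = -2 (z = 2 - 4 = -2)
t(l) = l*(-2 + l) (t(l) = (-2 + l)*l = l*(-2 + l))
t(z)*(-1388) = -2*(-2 - 2)*(-1388) = -2*(-4)*(-1388) = 8*(-1388) = -11104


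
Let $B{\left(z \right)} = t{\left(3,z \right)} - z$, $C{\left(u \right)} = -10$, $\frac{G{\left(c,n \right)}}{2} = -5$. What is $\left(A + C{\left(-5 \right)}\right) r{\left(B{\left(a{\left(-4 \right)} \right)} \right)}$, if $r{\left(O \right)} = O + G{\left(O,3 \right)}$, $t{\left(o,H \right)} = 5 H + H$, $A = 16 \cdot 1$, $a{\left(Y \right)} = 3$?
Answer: $30$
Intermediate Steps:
$G{\left(c,n \right)} = -10$ ($G{\left(c,n \right)} = 2 \left(-5\right) = -10$)
$A = 16$
$t{\left(o,H \right)} = 6 H$
$B{\left(z \right)} = 5 z$ ($B{\left(z \right)} = 6 z - z = 5 z$)
$r{\left(O \right)} = -10 + O$ ($r{\left(O \right)} = O - 10 = -10 + O$)
$\left(A + C{\left(-5 \right)}\right) r{\left(B{\left(a{\left(-4 \right)} \right)} \right)} = \left(16 - 10\right) \left(-10 + 5 \cdot 3\right) = 6 \left(-10 + 15\right) = 6 \cdot 5 = 30$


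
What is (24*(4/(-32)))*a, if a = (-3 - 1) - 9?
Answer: 39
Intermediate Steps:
a = -13 (a = -4 - 9 = -13)
(24*(4/(-32)))*a = (24*(4/(-32)))*(-13) = (24*(4*(-1/32)))*(-13) = (24*(-⅛))*(-13) = -3*(-13) = 39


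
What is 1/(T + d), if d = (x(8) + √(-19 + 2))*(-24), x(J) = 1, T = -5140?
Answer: I/(4*(-1291*I + 6*√17)) ≈ -0.00019358 + 3.7094e-6*I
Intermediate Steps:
d = -24 - 24*I*√17 (d = (1 + √(-19 + 2))*(-24) = (1 + √(-17))*(-24) = (1 + I*√17)*(-24) = -24 - 24*I*√17 ≈ -24.0 - 98.955*I)
1/(T + d) = 1/(-5140 + (-24 - 24*I*√17)) = 1/(-5164 - 24*I*√17)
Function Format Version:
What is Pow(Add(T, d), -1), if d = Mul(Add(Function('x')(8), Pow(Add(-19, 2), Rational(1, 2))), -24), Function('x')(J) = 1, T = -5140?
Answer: Mul(Rational(1, 4), I, Pow(Add(Mul(-1291, I), Mul(6, Pow(17, Rational(1, 2)))), -1)) ≈ Add(-0.00019358, Mul(3.7094e-6, I))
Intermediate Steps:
d = Add(-24, Mul(-24, I, Pow(17, Rational(1, 2)))) (d = Mul(Add(1, Pow(Add(-19, 2), Rational(1, 2))), -24) = Mul(Add(1, Pow(-17, Rational(1, 2))), -24) = Mul(Add(1, Mul(I, Pow(17, Rational(1, 2)))), -24) = Add(-24, Mul(-24, I, Pow(17, Rational(1, 2)))) ≈ Add(-24.000, Mul(-98.955, I)))
Pow(Add(T, d), -1) = Pow(Add(-5140, Add(-24, Mul(-24, I, Pow(17, Rational(1, 2))))), -1) = Pow(Add(-5164, Mul(-24, I, Pow(17, Rational(1, 2)))), -1)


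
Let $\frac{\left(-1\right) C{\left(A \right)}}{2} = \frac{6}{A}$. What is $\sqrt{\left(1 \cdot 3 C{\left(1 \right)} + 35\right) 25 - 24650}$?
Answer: $5 i \sqrt{987} \approx 157.08 i$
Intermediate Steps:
$C{\left(A \right)} = - \frac{12}{A}$ ($C{\left(A \right)} = - 2 \frac{6}{A} = - \frac{12}{A}$)
$\sqrt{\left(1 \cdot 3 C{\left(1 \right)} + 35\right) 25 - 24650} = \sqrt{\left(1 \cdot 3 \left(- \frac{12}{1}\right) + 35\right) 25 - 24650} = \sqrt{\left(3 \left(\left(-12\right) 1\right) + 35\right) 25 - 24650} = \sqrt{\left(3 \left(-12\right) + 35\right) 25 - 24650} = \sqrt{\left(-36 + 35\right) 25 - 24650} = \sqrt{\left(-1\right) 25 - 24650} = \sqrt{-25 - 24650} = \sqrt{-24675} = 5 i \sqrt{987}$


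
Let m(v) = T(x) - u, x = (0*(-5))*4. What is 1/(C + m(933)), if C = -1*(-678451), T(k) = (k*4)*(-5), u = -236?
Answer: 1/678687 ≈ 1.4734e-6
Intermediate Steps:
x = 0 (x = 0*4 = 0)
T(k) = -20*k (T(k) = (4*k)*(-5) = -20*k)
C = 678451
m(v) = 236 (m(v) = -20*0 - 1*(-236) = 0 + 236 = 236)
1/(C + m(933)) = 1/(678451 + 236) = 1/678687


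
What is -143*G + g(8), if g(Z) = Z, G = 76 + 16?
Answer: -13148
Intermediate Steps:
G = 92
-143*G + g(8) = -143*92 + 8 = -13156 + 8 = -13148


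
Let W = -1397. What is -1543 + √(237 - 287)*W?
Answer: -1543 - 6985*I*√2 ≈ -1543.0 - 9878.3*I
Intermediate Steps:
-1543 + √(237 - 287)*W = -1543 + √(237 - 287)*(-1397) = -1543 + √(-50)*(-1397) = -1543 + (5*I*√2)*(-1397) = -1543 - 6985*I*√2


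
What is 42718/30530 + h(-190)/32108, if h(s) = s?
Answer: 341447211/245064310 ≈ 1.3933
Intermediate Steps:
42718/30530 + h(-190)/32108 = 42718/30530 - 190/32108 = 42718*(1/30530) - 190*1/32108 = 21359/15265 - 95/16054 = 341447211/245064310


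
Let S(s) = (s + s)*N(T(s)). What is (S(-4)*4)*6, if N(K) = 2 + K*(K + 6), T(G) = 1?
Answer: -1728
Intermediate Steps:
N(K) = 2 + K*(6 + K)
S(s) = 18*s (S(s) = (s + s)*(2 + 1**2 + 6*1) = (2*s)*(2 + 1 + 6) = (2*s)*9 = 18*s)
(S(-4)*4)*6 = ((18*(-4))*4)*6 = -72*4*6 = -288*6 = -1728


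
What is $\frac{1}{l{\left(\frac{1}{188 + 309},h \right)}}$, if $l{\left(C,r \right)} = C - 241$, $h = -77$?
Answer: $- \frac{497}{119776} \approx -0.0041494$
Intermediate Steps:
$l{\left(C,r \right)} = -241 + C$
$\frac{1}{l{\left(\frac{1}{188 + 309},h \right)}} = \frac{1}{-241 + \frac{1}{188 + 309}} = \frac{1}{-241 + \frac{1}{497}} = \frac{1}{- \frac{119776}{497}} = - \frac{497}{119776}$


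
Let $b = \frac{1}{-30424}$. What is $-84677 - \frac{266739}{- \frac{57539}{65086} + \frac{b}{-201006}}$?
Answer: $\frac{38186875385290841683}{175937188535065} \approx 2.1705 \cdot 10^{5}$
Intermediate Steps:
$b = - \frac{1}{30424} \approx -3.2869 \cdot 10^{-5}$
$-84677 - \frac{266739}{- \frac{57539}{65086} + \frac{b}{-201006}} = -84677 - \frac{266739}{- \frac{57539}{65086} - \frac{1}{30424 \left(-201006\right)}} = -84677 - \frac{266739}{\left(-57539\right) \frac{1}{65086} - - \frac{1}{6115406544}} = -84677 - \frac{266739}{- \frac{57539}{65086} + \frac{1}{6115406544}} = -84677 - \frac{266739}{- \frac{175937188535065}{199013675161392}} = -84677 - - \frac{53084708698874540688}{175937188535065} = -84677 + \frac{53084708698874540688}{175937188535065} = \frac{38186875385290841683}{175937188535065}$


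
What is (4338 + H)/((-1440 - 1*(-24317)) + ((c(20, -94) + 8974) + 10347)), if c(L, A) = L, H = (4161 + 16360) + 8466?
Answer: 33325/42218 ≈ 0.78936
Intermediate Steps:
H = 28987 (H = 20521 + 8466 = 28987)
(4338 + H)/((-1440 - 1*(-24317)) + ((c(20, -94) + 8974) + 10347)) = (4338 + 28987)/((-1440 - 1*(-24317)) + ((20 + 8974) + 10347)) = 33325/((-1440 + 24317) + (8994 + 10347)) = 33325/(22877 + 19341) = 33325/42218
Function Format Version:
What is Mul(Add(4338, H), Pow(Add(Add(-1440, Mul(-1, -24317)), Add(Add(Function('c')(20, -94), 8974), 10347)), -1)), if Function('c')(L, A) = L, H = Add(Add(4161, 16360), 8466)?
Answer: Rational(33325, 42218) ≈ 0.78936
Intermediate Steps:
H = 28987 (H = Add(20521, 8466) = 28987)
Mul(Add(4338, H), Pow(Add(Add(-1440, Mul(-1, -24317)), Add(Add(Function('c')(20, -94), 8974), 10347)), -1)) = Mul(Add(4338, 28987), Pow(Add(Add(-1440, Mul(-1, -24317)), Add(Add(20, 8974), 10347)), -1)) = Mul(33325, Pow(Add(Add(-1440, 24317), Add(8994, 10347)), -1)) = Mul(33325, Pow(Add(22877, 19341), -1)) = Mul(33325, Pow(42218, -1)) = Mul(33325, Rational(1, 42218)) = Rational(33325, 42218)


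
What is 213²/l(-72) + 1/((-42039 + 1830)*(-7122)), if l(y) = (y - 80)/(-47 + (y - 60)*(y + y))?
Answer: -123173048743216565/21764005848 ≈ -5.6595e+6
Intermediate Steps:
l(y) = (-80 + y)/(-47 + 2*y*(-60 + y)) (l(y) = (-80 + y)/(-47 + (-60 + y)*(2*y)) = (-80 + y)/(-47 + 2*y*(-60 + y)))
213²/l(-72) + 1/((-42039 + 1830)*(-7122)) = 213²/(((80 - 1*(-72))/(47 - 2*(-72)² + 120*(-72)))) + 1/((-42039 + 1830)*(-7122)) = 45369/(((80 + 72)/(47 - 2*5184 - 8640))) - 1/7122/(-40209) = 45369/((152/(47 - 10368 - 8640))) - 1/40209*(-1/7122) = 45369/((152/(-18961))) + 1/286368498 = 45369/((-1/18961*152)) + 1/286368498 = 45369/(-152/18961) + 1/286368498 = 45369*(-18961/152) + 1/286368498 = -860241609/152 + 1/286368498 = -123173048743216565/21764005848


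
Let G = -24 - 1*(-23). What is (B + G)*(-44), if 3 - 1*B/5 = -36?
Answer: -8536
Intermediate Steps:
B = 195 (B = 15 - 5*(-36) = 15 + 180 = 195)
G = -1 (G = -24 + 23 = -1)
(B + G)*(-44) = (195 - 1)*(-44) = 194*(-44) = -8536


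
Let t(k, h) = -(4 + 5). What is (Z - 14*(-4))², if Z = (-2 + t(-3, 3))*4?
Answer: 144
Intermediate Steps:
t(k, h) = -9 (t(k, h) = -1*9 = -9)
Z = -44 (Z = (-2 - 9)*4 = -11*4 = -44)
(Z - 14*(-4))² = (-44 - 14*(-4))² = (-44 + 56)² = 12² = 144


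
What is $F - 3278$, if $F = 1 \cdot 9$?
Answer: $-3269$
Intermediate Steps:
$F = 9$
$F - 3278 = 9 - 3278 = -3269$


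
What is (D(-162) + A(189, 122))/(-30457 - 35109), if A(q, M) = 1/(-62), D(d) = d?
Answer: 10045/4065092 ≈ 0.0024710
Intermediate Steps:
A(q, M) = -1/62
(D(-162) + A(189, 122))/(-30457 - 35109) = (-162 - 1/62)/(-30457 - 35109) = -10045/62/(-65566) = -10045/62*(-1/65566) = 10045/4065092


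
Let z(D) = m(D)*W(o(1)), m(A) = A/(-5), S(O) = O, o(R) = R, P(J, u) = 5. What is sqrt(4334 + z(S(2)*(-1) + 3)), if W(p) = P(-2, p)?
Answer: sqrt(4333) ≈ 65.826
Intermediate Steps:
m(A) = -A/5 (m(A) = A*(-1/5) = -A/5)
W(p) = 5
z(D) = -D (z(D) = -D/5*5 = -D)
sqrt(4334 + z(S(2)*(-1) + 3)) = sqrt(4334 - (2*(-1) + 3)) = sqrt(4334 - (-2 + 3)) = sqrt(4334 - 1*1) = sqrt(4334 - 1) = sqrt(4333)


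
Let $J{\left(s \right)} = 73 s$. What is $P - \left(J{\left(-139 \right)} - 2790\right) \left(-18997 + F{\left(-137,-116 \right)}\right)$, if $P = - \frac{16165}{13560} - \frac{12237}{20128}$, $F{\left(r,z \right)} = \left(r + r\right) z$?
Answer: $\frac{1128762468318677}{6823392} \approx 1.6543 \cdot 10^{8}$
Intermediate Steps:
$F{\left(r,z \right)} = 2 r z$
$P = - \frac{12282571}{6823392}$ ($P = \left(-16165\right) \frac{1}{13560} - \frac{12237}{20128} = - \frac{3233}{2712} - \frac{12237}{20128} = - \frac{12282571}{6823392} \approx -1.8001$)
$P - \left(J{\left(-139 \right)} - 2790\right) \left(-18997 + F{\left(-137,-116 \right)}\right) = - \frac{12282571}{6823392} - \left(73 \left(-139\right) - 2790\right) \left(-18997 + 2 \left(-137\right) \left(-116\right)\right) = - \frac{12282571}{6823392} - \left(-10147 - 2790\right) \left(-18997 + 31784\right) = - \frac{12282571}{6823392} - \left(-12937\right) 12787 = - \frac{12282571}{6823392} - -165425419 = - \frac{12282571}{6823392} + 165425419 = \frac{1128762468318677}{6823392}$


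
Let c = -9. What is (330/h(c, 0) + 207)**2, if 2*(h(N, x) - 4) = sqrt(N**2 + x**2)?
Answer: 17464041/289 ≈ 60429.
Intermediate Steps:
h(N, x) = 4 + sqrt(N**2 + x**2)/2
(330/h(c, 0) + 207)**2 = (330/(4 + sqrt((-9)**2 + 0**2)/2) + 207)**2 = (330/(4 + sqrt(81 + 0)/2) + 207)**2 = (330/(4 + sqrt(81)/2) + 207)**2 = (330/(4 + (1/2)*9) + 207)**2 = (330/(4 + 9/2) + 207)**2 = (330/(17/2) + 207)**2 = (330*(2/17) + 207)**2 = (660/17 + 207)**2 = (4179/17)**2 = 17464041/289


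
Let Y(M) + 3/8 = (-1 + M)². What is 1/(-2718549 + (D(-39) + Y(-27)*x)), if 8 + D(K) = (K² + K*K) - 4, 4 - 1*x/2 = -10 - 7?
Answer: -4/10730427 ≈ -3.7277e-7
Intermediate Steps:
Y(M) = -3/8 + (-1 + M)²
x = 42 (x = 8 - 2*(-10 - 7) = 8 - 2*(-17) = 8 + 34 = 42)
D(K) = -12 + 2*K² (D(K) = -8 + ((K² + K*K) - 4) = -8 + ((K² + K²) - 4) = -8 + (2*K² - 4) = -8 + (-4 + 2*K²) = -12 + 2*K²)
1/(-2718549 + (D(-39) + Y(-27)*x)) = 1/(-2718549 + ((-12 + 2*(-39)²) + (-3/8 + (-1 - 27)²)*42)) = 1/(-2718549 + ((-12 + 2*1521) + (-3/8 + (-28)²)*42)) = 1/(-2718549 + ((-12 + 3042) + (-3/8 + 784)*42)) = 1/(-2718549 + (3030 + (6269/8)*42)) = 1/(-2718549 + (3030 + 131649/4)) = 1/(-2718549 + 143769/4) = 1/(-10730427/4) = -4/10730427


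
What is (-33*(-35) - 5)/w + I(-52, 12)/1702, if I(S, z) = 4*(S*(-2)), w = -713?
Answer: -36102/26381 ≈ -1.3685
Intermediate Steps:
I(S, z) = -8*S (I(S, z) = 4*(-2*S) = -8*S)
(-33*(-35) - 5)/w + I(-52, 12)/1702 = (-33*(-35) - 5)/(-713) - 8*(-52)/1702 = (1155 - 5)*(-1/713) + 416*(1/1702) = 1150*(-1/713) + 208/851 = -50/31 + 208/851 = -36102/26381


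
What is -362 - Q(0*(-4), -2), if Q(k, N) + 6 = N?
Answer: -354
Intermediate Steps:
Q(k, N) = -6 + N
-362 - Q(0*(-4), -2) = -362 - (-6 - 2) = -362 - 1*(-8) = -362 + 8 = -354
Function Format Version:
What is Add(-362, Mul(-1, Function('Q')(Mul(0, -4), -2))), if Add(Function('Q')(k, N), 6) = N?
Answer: -354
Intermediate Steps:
Function('Q')(k, N) = Add(-6, N)
Add(-362, Mul(-1, Function('Q')(Mul(0, -4), -2))) = Add(-362, Mul(-1, Add(-6, -2))) = Add(-362, Mul(-1, -8)) = Add(-362, 8) = -354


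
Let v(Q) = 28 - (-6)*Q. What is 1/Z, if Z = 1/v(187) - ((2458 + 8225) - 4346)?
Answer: -1150/7287549 ≈ -0.00015780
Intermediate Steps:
v(Q) = 28 + 6*Q
Z = -7287549/1150 (Z = 1/(28 + 6*187) - ((2458 + 8225) - 4346) = 1/(28 + 1122) - (10683 - 4346) = 1/1150 - 1*6337 = 1/1150 - 6337 = -7287549/1150 ≈ -6337.0)
1/Z = 1/(-7287549/1150) = -1150/7287549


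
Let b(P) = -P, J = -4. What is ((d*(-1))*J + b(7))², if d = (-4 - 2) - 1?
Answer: 1225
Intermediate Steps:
d = -7 (d = -6 - 1 = -7)
((d*(-1))*J + b(7))² = (-7*(-1)*(-4) - 1*7)² = (7*(-4) - 7)² = (-28 - 7)² = (-35)² = 1225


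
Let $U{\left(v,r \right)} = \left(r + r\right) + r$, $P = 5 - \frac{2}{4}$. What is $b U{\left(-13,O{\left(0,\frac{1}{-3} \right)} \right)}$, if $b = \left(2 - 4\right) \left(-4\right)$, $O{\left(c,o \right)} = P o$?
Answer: $-36$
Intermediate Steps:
$P = \frac{9}{2}$ ($P = 5 - 2 \cdot \frac{1}{4} = 5 - \frac{1}{2} = \frac{9}{2} \approx 4.5$)
$O{\left(c,o \right)} = \frac{9 o}{2}$
$U{\left(v,r \right)} = 3 r$ ($U{\left(v,r \right)} = 2 r + r = 3 r$)
$b = 8$ ($b = \left(-2\right) \left(-4\right) = 8$)
$b U{\left(-13,O{\left(0,\frac{1}{-3} \right)} \right)} = 8 \cdot 3 \frac{9}{2 \left(-3\right)} = 8 \cdot 3 \cdot \frac{9}{2} \left(- \frac{1}{3}\right) = 8 \cdot 3 \left(- \frac{3}{2}\right) = 8 \left(- \frac{9}{2}\right) = -36$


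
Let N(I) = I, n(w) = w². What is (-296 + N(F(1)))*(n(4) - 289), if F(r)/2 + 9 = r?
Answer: 85176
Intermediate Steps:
F(r) = -18 + 2*r
(-296 + N(F(1)))*(n(4) - 289) = (-296 + (-18 + 2*1))*(4² - 289) = (-296 + (-18 + 2))*(16 - 289) = (-296 - 16)*(-273) = -312*(-273) = 85176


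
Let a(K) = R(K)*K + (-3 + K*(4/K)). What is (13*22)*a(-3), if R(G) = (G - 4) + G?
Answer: 8866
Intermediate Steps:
R(G) = -4 + 2*G (R(G) = (-4 + G) + G = -4 + 2*G)
a(K) = 1 + K*(-4 + 2*K) (a(K) = (-4 + 2*K)*K + (-3 + K*(4/K)) = K*(-4 + 2*K) + (-3 + 4) = K*(-4 + 2*K) + 1 = 1 + K*(-4 + 2*K))
(13*22)*a(-3) = (13*22)*(1 + 2*(-3)*(-2 - 3)) = 286*(1 + 2*(-3)*(-5)) = 286*(1 + 30) = 286*31 = 8866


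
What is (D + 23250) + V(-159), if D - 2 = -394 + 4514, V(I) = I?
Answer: 27213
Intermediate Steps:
D = 4122 (D = 2 + (-394 + 4514) = 2 + 4120 = 4122)
(D + 23250) + V(-159) = (4122 + 23250) - 159 = 27372 - 159 = 27213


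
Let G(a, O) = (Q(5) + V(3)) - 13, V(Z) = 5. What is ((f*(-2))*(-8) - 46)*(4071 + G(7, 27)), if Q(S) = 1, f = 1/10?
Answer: -902208/5 ≈ -1.8044e+5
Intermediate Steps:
f = ⅒ ≈ 0.10000
G(a, O) = -7 (G(a, O) = (1 + 5) - 13 = 6 - 13 = -7)
((f*(-2))*(-8) - 46)*(4071 + G(7, 27)) = (((⅒)*(-2))*(-8) - 46)*(4071 - 7) = (-⅕*(-8) - 46)*4064 = (8/5 - 46)*4064 = -222/5*4064 = -902208/5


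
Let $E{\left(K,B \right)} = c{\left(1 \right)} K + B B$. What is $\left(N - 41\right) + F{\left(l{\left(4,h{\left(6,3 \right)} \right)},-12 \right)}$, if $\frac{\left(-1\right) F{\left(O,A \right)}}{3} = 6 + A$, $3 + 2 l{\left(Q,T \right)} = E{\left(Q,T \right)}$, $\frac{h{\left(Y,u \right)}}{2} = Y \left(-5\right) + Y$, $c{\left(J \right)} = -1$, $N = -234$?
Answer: $-257$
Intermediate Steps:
$h{\left(Y,u \right)} = - 8 Y$ ($h{\left(Y,u \right)} = 2 \left(Y \left(-5\right) + Y\right) = 2 \left(- 5 Y + Y\right) = 2 \left(- 4 Y\right) = - 8 Y$)
$E{\left(K,B \right)} = B^{2} - K$ ($E{\left(K,B \right)} = - K + B B = - K + B^{2} = B^{2} - K$)
$l{\left(Q,T \right)} = - \frac{3}{2} + \frac{T^{2}}{2} - \frac{Q}{2}$ ($l{\left(Q,T \right)} = - \frac{3}{2} + \frac{T^{2} - Q}{2} = - \frac{3}{2} - \left(\frac{Q}{2} - \frac{T^{2}}{2}\right) = - \frac{3}{2} + \frac{T^{2}}{2} - \frac{Q}{2}$)
$F{\left(O,A \right)} = -18 - 3 A$ ($F{\left(O,A \right)} = - 3 \left(6 + A\right) = -18 - 3 A$)
$\left(N - 41\right) + F{\left(l{\left(4,h{\left(6,3 \right)} \right)},-12 \right)} = \left(-234 - 41\right) - -18 = -275 + \left(-18 + 36\right) = -275 + 18 = -257$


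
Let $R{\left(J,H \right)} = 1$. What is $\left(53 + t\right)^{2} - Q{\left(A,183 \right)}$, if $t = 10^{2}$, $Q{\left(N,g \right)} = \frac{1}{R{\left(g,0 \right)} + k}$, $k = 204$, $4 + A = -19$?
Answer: $\frac{4798844}{205} \approx 23409.0$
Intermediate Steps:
$A = -23$ ($A = -4 - 19 = -23$)
$Q{\left(N,g \right)} = \frac{1}{205}$ ($Q{\left(N,g \right)} = \frac{1}{1 + 204} = \frac{1}{205}$)
$t = 100$
$\left(53 + t\right)^{2} - Q{\left(A,183 \right)} = \left(53 + 100\right)^{2} - \frac{1}{205} = 153^{2} - \frac{1}{205} = 23409 - \frac{1}{205} = \frac{4798844}{205}$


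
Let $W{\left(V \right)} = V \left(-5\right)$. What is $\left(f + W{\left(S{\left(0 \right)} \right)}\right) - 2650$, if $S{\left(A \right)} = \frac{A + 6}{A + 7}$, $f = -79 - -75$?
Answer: $- \frac{18608}{7} \approx -2658.3$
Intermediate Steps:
$f = -4$ ($f = -79 + 75 = -4$)
$S{\left(A \right)} = \frac{6 + A}{7 + A}$
$W{\left(V \right)} = - 5 V$
$\left(f + W{\left(S{\left(0 \right)} \right)}\right) - 2650 = \left(-4 - 5 \frac{6 + 0}{7 + 0}\right) - 2650 = \left(-4 - 5 \cdot \frac{1}{7} \cdot 6\right) - 2650 = \left(-4 - \frac{30}{7}\right) - 2650 = - \frac{58}{7} - 2650 = - \frac{18608}{7}$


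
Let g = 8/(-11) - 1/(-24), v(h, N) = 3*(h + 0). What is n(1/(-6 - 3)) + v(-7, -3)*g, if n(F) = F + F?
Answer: 11227/792 ≈ 14.176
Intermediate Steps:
v(h, N) = 3*h
g = -181/264 (g = 8*(-1/11) - 1*(-1/24) = -8/11 + 1/24 = -181/264 ≈ -0.68561)
n(F) = 2*F
n(1/(-6 - 3)) + v(-7, -3)*g = 2/(-6 - 3) + (3*(-7))*(-181/264) = 2/(-9) - 21*(-181/264) = 2*(-⅑) + 1267/88 = -2/9 + 1267/88 = 11227/792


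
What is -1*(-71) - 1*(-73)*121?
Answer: 8904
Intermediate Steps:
-1*(-71) - 1*(-73)*121 = 71 + 73*121 = 71 + 8833 = 8904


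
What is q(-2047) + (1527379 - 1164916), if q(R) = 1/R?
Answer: 741961760/2047 ≈ 3.6246e+5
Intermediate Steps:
q(-2047) + (1527379 - 1164916) = 1/(-2047) + (1527379 - 1164916) = -1/2047 + 362463 = 741961760/2047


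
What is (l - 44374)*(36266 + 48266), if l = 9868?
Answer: -2916861192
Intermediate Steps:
(l - 44374)*(36266 + 48266) = (9868 - 44374)*(36266 + 48266) = -34506*84532 = -2916861192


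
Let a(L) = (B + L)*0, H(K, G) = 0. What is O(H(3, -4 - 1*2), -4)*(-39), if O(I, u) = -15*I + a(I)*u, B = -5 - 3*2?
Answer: 0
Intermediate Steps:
B = -11 (B = -5 - 6 = -11)
a(L) = 0 (a(L) = (-11 + L)*0 = 0)
O(I, u) = -15*I (O(I, u) = -15*I + 0*u = -15*I + 0 = -15*I)
O(H(3, -4 - 1*2), -4)*(-39) = -15*0*(-39) = 0*(-39) = 0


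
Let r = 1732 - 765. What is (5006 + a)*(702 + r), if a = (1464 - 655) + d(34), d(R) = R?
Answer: 9761981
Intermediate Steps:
r = 967
a = 843 (a = (1464 - 655) + 34 = 809 + 34 = 843)
(5006 + a)*(702 + r) = (5006 + 843)*(702 + 967) = 5849*1669 = 9761981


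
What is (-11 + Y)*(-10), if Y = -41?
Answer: 520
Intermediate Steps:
(-11 + Y)*(-10) = (-11 - 41)*(-10) = -52*(-10) = 520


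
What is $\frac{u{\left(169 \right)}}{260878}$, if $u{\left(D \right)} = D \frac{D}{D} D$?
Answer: $\frac{28561}{260878} \approx 0.10948$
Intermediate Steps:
$u{\left(D \right)} = D^{2}$ ($u{\left(D \right)} = D 1 D = D D = D^{2}$)
$\frac{u{\left(169 \right)}}{260878} = \frac{169^{2}}{260878} = 28561 \cdot \frac{1}{260878} = \frac{28561}{260878}$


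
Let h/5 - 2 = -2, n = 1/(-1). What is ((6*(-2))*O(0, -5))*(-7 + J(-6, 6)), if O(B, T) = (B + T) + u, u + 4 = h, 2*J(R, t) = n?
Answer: -810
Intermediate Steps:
n = -1
J(R, t) = -1/2 (J(R, t) = (1/2)*(-1) = -1/2)
h = 0 (h = 10 + 5*(-2) = 10 - 10 = 0)
u = -4 (u = -4 + 0 = -4)
O(B, T) = -4 + B + T (O(B, T) = (B + T) - 4 = -4 + B + T)
((6*(-2))*O(0, -5))*(-7 + J(-6, 6)) = ((6*(-2))*(-4 + 0 - 5))*(-7 - 1/2) = -12*(-9)*(-15/2) = 108*(-15/2) = -810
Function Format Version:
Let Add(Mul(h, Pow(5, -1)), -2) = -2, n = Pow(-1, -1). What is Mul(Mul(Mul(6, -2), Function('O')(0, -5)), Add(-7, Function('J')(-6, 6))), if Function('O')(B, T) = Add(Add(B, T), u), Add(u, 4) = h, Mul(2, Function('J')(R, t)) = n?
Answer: -810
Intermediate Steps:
n = -1
Function('J')(R, t) = Rational(-1, 2) (Function('J')(R, t) = Mul(Rational(1, 2), -1) = Rational(-1, 2))
h = 0 (h = Add(10, Mul(5, -2)) = Add(10, -10) = 0)
u = -4 (u = Add(-4, 0) = -4)
Function('O')(B, T) = Add(-4, B, T) (Function('O')(B, T) = Add(Add(B, T), -4) = Add(-4, B, T))
Mul(Mul(Mul(6, -2), Function('O')(0, -5)), Add(-7, Function('J')(-6, 6))) = Mul(Mul(Mul(6, -2), Add(-4, 0, -5)), Add(-7, Rational(-1, 2))) = Mul(Mul(-12, -9), Rational(-15, 2)) = Mul(108, Rational(-15, 2)) = -810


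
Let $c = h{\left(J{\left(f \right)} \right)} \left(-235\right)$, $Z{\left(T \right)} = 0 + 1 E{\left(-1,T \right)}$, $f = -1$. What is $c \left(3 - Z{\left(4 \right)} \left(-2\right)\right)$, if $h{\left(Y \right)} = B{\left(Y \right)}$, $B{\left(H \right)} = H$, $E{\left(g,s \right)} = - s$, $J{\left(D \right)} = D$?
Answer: $-1175$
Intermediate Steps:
$Z{\left(T \right)} = - T$ ($Z{\left(T \right)} = 0 + 1 \left(- T\right) = 0 - T = - T$)
$h{\left(Y \right)} = Y$
$c = 235$ ($c = \left(-1\right) \left(-235\right) = 235$)
$c \left(3 - Z{\left(4 \right)} \left(-2\right)\right) = 235 \left(3 - \left(-1\right) 4 \left(-2\right)\right) = 235 \left(3 - \left(-4\right) \left(-2\right)\right) = 235 \left(3 - 8\right) = 235 \left(-5\right) = -1175$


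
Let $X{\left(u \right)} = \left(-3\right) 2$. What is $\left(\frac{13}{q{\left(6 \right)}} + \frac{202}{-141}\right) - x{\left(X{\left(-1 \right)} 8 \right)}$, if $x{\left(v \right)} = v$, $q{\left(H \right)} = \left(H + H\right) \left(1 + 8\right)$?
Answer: $\frac{236987}{5076} \approx 46.688$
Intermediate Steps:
$X{\left(u \right)} = -6$
$q{\left(H \right)} = 18 H$ ($q{\left(H \right)} = 2 H 9 = 18 H$)
$\left(\frac{13}{q{\left(6 \right)}} + \frac{202}{-141}\right) - x{\left(X{\left(-1 \right)} 8 \right)} = \left(\frac{13}{18 \cdot 6} + \frac{202}{-141}\right) - \left(-6\right) 8 = \left(\frac{13}{108} + 202 \left(- \frac{1}{141}\right)\right) - -48 = \left(13 \cdot \frac{1}{108} - \frac{202}{141}\right) + 48 = \left(\frac{13}{108} - \frac{202}{141}\right) + 48 = - \frac{6661}{5076} + 48 = \frac{236987}{5076}$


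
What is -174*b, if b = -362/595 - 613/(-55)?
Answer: -2399982/1309 ≈ -1833.4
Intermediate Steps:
b = 13793/1309 (b = -362*1/595 - 613*(-1/55) = -362/595 + 613/55 = 13793/1309 ≈ 10.537)
-174*b = -174*13793/1309 = -2399982/1309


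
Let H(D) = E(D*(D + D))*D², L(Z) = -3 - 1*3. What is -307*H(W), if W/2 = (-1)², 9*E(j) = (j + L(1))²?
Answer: -4912/9 ≈ -545.78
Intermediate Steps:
L(Z) = -6 (L(Z) = -3 - 3 = -6)
E(j) = (-6 + j)²/9 (E(j) = (j - 6)²/9 = (-6 + j)²/9)
W = 2 (W = 2*(-1)² = 2*1 = 2)
H(D) = D²*(-6 + 2*D²)²/9 (H(D) = ((-6 + D*(D + D))²/9)*D² = ((-6 + D*(2*D))²/9)*D² = ((-6 + 2*D²)²/9)*D² = D²*(-6 + 2*D²)²/9)
-307*H(W) = -1228*2²*(-3 + 2²)²/9 = -1228*4*(-3 + 4)²/9 = -1228*4*1²/9 = -1228*4/9 = -307*16/9 = -4912/9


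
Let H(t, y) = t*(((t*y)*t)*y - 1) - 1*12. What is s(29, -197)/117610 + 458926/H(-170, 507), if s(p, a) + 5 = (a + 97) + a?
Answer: -95361064703286/37131880267496905 ≈ -0.0025682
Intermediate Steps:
s(p, a) = 92 + 2*a (s(p, a) = -5 + ((a + 97) + a) = -5 + ((97 + a) + a) = -5 + (97 + 2*a) = 92 + 2*a)
H(t, y) = -12 + t*(-1 + t²*y²) (H(t, y) = t*((y*t²)*y - 1) - 12 = t*(t²*y² - 1) - 12 = t*(-1 + t²*y²) - 12 = -12 + t*(-1 + t²*y²))
s(29, -197)/117610 + 458926/H(-170, 507) = (92 + 2*(-197))/117610 + 458926/(-12 - 1*(-170) + (-170)³*507²) = (92 - 394)*(1/117610) + 458926/(-12 + 170 - 4913000*257049) = -302*1/117610 + 458926/(-12 + 170 - 1262881737000) = -151/58805 + 458926/(-1262881736842) = -151/58805 + 458926*(-1/1262881736842) = -151/58805 - 229463/631440868421 = -95361064703286/37131880267496905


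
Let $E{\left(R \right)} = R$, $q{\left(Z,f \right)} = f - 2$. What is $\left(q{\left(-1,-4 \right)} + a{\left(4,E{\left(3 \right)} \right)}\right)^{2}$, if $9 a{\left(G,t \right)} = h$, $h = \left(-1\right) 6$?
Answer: $\frac{400}{9} \approx 44.444$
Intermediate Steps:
$h = -6$
$q{\left(Z,f \right)} = -2 + f$ ($q{\left(Z,f \right)} = f - 2 = -2 + f$)
$a{\left(G,t \right)} = - \frac{2}{3}$ ($a{\left(G,t \right)} = \frac{1}{9} \left(-6\right) = - \frac{2}{3}$)
$\left(q{\left(-1,-4 \right)} + a{\left(4,E{\left(3 \right)} \right)}\right)^{2} = \left(\left(-2 - 4\right) - \frac{2}{3}\right)^{2} = \left(-6 - \frac{2}{3}\right)^{2} = \left(- \frac{20}{3}\right)^{2} = \frac{400}{9}$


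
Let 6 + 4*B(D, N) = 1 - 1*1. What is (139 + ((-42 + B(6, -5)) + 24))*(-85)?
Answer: -20315/2 ≈ -10158.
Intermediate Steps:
B(D, N) = -3/2 (B(D, N) = -3/2 + (1 - 1*1)/4 = -3/2 + (1 - 1)/4 = -3/2 + (¼)*0 = -3/2 + 0 = -3/2)
(139 + ((-42 + B(6, -5)) + 24))*(-85) = (139 + ((-42 - 3/2) + 24))*(-85) = (139 + (-87/2 + 24))*(-85) = (139 - 39/2)*(-85) = (239/2)*(-85) = -20315/2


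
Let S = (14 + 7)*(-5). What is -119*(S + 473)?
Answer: -43792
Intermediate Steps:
S = -105 (S = 21*(-5) = -105)
-119*(S + 473) = -119*(-105 + 473) = -119*368 = -43792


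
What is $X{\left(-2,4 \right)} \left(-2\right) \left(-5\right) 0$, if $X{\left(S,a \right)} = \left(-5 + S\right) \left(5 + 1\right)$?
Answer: $0$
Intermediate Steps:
$X{\left(S,a \right)} = -30 + 6 S$ ($X{\left(S,a \right)} = \left(-5 + S\right) 6 = -30 + 6 S$)
$X{\left(-2,4 \right)} \left(-2\right) \left(-5\right) 0 = \left(-30 + 6 \left(-2\right)\right) \left(-2\right) \left(-5\right) 0 = \left(-30 - 12\right) \left(-2\right) \left(-5\right) 0 = \left(-42\right) \left(-2\right) \left(-5\right) 0 = 84 \left(-5\right) 0 = \left(-420\right) 0 = 0$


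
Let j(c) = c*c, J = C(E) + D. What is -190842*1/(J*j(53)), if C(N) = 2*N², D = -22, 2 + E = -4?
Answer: -95421/70225 ≈ -1.3588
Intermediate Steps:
E = -6 (E = -2 - 4 = -6)
J = 50 (J = 2*(-6)² - 22 = 2*36 - 22 = 72 - 22 = 50)
j(c) = c²
-190842*1/(J*j(53)) = -190842/(50*53²) = -190842/(50*2809) = -190842/140450 = -190842*1/140450 = -95421/70225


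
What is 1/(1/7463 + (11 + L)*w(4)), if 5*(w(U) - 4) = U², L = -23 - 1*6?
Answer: -37315/4836019 ≈ -0.0077161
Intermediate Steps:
L = -29 (L = -23 - 6 = -29)
w(U) = 4 + U²/5
1/(1/7463 + (11 + L)*w(4)) = 1/(1/7463 + (11 - 29)*(4 + (⅕)*4²)) = 1/(1/7463 - 18*(4 + (⅕)*16)) = 1/(1/7463 - 18*(4 + 16/5)) = 1/(1/7463 - 18*36/5) = 1/(1/7463 - 648/5) = 1/(-4836019/37315) = -37315/4836019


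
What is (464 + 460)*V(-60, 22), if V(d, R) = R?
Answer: 20328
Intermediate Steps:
(464 + 460)*V(-60, 22) = (464 + 460)*22 = 924*22 = 20328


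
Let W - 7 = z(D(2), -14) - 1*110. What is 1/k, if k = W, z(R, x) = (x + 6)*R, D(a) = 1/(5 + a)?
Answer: -7/729 ≈ -0.0096022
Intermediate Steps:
z(R, x) = R*(6 + x) (z(R, x) = (6 + x)*R = R*(6 + x))
W = -729/7 (W = 7 + ((6 - 14)/(5 + 2) - 1*110) = 7 + (-8/7 - 110) = 7 - 778/7 = -729/7 ≈ -104.14)
k = -729/7 ≈ -104.14
1/k = 1/(-729/7) = -7/729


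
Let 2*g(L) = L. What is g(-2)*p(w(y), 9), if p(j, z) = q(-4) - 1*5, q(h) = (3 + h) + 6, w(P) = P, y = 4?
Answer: 0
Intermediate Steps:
g(L) = L/2
q(h) = 9 + h
p(j, z) = 0 (p(j, z) = (9 - 4) - 1*5 = 5 - 5 = 0)
g(-2)*p(w(y), 9) = ((½)*(-2))*0 = -1*0 = 0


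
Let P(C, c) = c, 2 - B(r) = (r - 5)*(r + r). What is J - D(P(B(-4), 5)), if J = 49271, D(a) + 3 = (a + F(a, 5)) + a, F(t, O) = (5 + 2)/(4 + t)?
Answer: 443369/9 ≈ 49263.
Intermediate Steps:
B(r) = 2 - 2*r*(-5 + r) (B(r) = 2 - (r - 5)*(r + r) = 2 - (-5 + r)*2*r = 2 - 2*r*(-5 + r))
F(t, O) = 7/(4 + t)
D(a) = -3 + 2*a + 7/(4 + a) (D(a) = -3 + ((a + 7/(4 + a)) + a) = -3 + (2*a + 7/(4 + a)) = -3 + 2*a + 7/(4 + a))
J - D(P(B(-4), 5)) = 49271 - (7 + (-3 + 2*5)*(4 + 5))/(4 + 5) = 49271 - (7 + (-3 + 10)*9)/9 = 49271 - (7 + 7*9)/9 = 49271 - (7 + 63)/9 = 49271 - 70/9 = 443369/9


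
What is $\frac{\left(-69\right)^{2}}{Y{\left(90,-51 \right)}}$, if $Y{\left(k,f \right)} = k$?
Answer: $\frac{529}{10} \approx 52.9$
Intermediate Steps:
$\frac{\left(-69\right)^{2}}{Y{\left(90,-51 \right)}} = \frac{\left(-69\right)^{2}}{90} = 4761 \cdot \frac{1}{90} = \frac{529}{10}$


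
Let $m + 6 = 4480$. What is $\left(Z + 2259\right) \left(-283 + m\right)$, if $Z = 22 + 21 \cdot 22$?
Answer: $11495913$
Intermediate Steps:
$m = 4474$ ($m = -6 + 4480 = 4474$)
$Z = 484$ ($Z = 22 + 462 = 484$)
$\left(Z + 2259\right) \left(-283 + m\right) = \left(484 + 2259\right) \left(-283 + 4474\right) = 2743 \cdot 4191 = 11495913$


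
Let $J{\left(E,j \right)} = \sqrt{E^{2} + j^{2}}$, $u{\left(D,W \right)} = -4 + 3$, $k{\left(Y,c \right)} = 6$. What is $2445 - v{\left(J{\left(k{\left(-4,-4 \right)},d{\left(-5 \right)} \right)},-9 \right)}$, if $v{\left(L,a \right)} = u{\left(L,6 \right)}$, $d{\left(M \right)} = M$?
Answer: $2446$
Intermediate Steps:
$u{\left(D,W \right)} = -1$
$v{\left(L,a \right)} = -1$
$2445 - v{\left(J{\left(k{\left(-4,-4 \right)},d{\left(-5 \right)} \right)},-9 \right)} = 2445 - -1 = 2445 + 1 = 2446$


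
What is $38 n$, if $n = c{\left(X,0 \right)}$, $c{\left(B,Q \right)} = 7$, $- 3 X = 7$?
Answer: $266$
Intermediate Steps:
$X = - \frac{7}{3}$ ($X = \left(- \frac{1}{3}\right) 7 = - \frac{7}{3} \approx -2.3333$)
$n = 7$
$38 n = 38 \cdot 7 = 266$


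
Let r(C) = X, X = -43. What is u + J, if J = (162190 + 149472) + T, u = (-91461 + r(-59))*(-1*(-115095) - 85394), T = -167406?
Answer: -2717616048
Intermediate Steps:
r(C) = -43
u = -2717760304 (u = (-91461 - 43)*(-1*(-115095) - 85394) = -91504*(115095 - 85394) = -91504*29701 = -2717760304)
J = 144256 (J = (162190 + 149472) - 167406 = 311662 - 167406 = 144256)
u + J = -2717760304 + 144256 = -2717616048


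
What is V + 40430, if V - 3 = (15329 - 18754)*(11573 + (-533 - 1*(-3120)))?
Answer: -48457567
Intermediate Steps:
V = -48497997 (V = 3 + (15329 - 18754)*(11573 + (-533 - 1*(-3120))) = 3 - 3425*(11573 + (-533 + 3120)) = 3 - 3425*(11573 + 2587) = 3 - 3425*14160 = 3 - 48498000 = -48497997)
V + 40430 = -48497997 + 40430 = -48457567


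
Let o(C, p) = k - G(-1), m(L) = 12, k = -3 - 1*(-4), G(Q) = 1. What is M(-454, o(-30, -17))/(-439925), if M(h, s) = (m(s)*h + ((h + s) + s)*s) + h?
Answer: 5902/439925 ≈ 0.013416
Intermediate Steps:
k = 1 (k = -3 + 4 = 1)
o(C, p) = 0 (o(C, p) = 1 - 1*1 = 1 - 1 = 0)
M(h, s) = 13*h + s*(h + 2*s) (M(h, s) = (12*h + ((h + s) + s)*s) + h = (12*h + (h + 2*s)*s) + h = (12*h + s*(h + 2*s)) + h = 13*h + s*(h + 2*s))
M(-454, o(-30, -17))/(-439925) = (2*0**2 + 13*(-454) - 454*0)/(-439925) = (2*0 - 5902 + 0)*(-1/439925) = (0 - 5902 + 0)*(-1/439925) = -5902*(-1/439925) = 5902/439925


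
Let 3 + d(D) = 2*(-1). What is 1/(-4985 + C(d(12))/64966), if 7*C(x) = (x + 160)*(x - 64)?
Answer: -454762/2266999265 ≈ -0.00020060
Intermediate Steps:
d(D) = -5 (d(D) = -3 + 2*(-1) = -3 - 2 = -5)
C(x) = (-64 + x)*(160 + x)/7 (C(x) = ((x + 160)*(x - 64))/7 = ((160 + x)*(-64 + x))/7 = ((-64 + x)*(160 + x))/7 = (-64 + x)*(160 + x)/7)
1/(-4985 + C(d(12))/64966) = 1/(-4985 + (-10240/7 + (1/7)*(-5)**2 + (96/7)*(-5))/64966) = 1/(-4985 + (-10240/7 + (1/7)*25 - 480/7)*(1/64966)) = 1/(-4985 + (-10240/7 + 25/7 - 480/7)*(1/64966)) = 1/(-4985 - 10695/7*1/64966) = 1/(-4985 - 10695/454762) = 1/(-2266999265/454762) = -454762/2266999265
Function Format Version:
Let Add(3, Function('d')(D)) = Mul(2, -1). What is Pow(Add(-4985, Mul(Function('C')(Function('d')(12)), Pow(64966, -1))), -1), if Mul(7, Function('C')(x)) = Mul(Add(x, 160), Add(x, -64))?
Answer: Rational(-454762, 2266999265) ≈ -0.00020060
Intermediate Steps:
Function('d')(D) = -5 (Function('d')(D) = Add(-3, Mul(2, -1)) = Add(-3, -2) = -5)
Function('C')(x) = Mul(Rational(1, 7), Add(-64, x), Add(160, x)) (Function('C')(x) = Mul(Rational(1, 7), Mul(Add(x, 160), Add(x, -64))) = Mul(Rational(1, 7), Mul(Add(160, x), Add(-64, x))) = Mul(Rational(1, 7), Mul(Add(-64, x), Add(160, x))) = Mul(Rational(1, 7), Add(-64, x), Add(160, x)))
Pow(Add(-4985, Mul(Function('C')(Function('d')(12)), Pow(64966, -1))), -1) = Pow(Add(-4985, Mul(Add(Rational(-10240, 7), Mul(Rational(1, 7), Pow(-5, 2)), Mul(Rational(96, 7), -5)), Pow(64966, -1))), -1) = Pow(Add(-4985, Mul(Add(Rational(-10240, 7), Mul(Rational(1, 7), 25), Rational(-480, 7)), Rational(1, 64966))), -1) = Pow(Add(-4985, Mul(Add(Rational(-10240, 7), Rational(25, 7), Rational(-480, 7)), Rational(1, 64966))), -1) = Pow(Add(-4985, Mul(Rational(-10695, 7), Rational(1, 64966))), -1) = Pow(Add(-4985, Rational(-10695, 454762)), -1) = Pow(Rational(-2266999265, 454762), -1) = Rational(-454762, 2266999265)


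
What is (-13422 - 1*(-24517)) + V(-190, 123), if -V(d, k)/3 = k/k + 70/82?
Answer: 454667/41 ≈ 11089.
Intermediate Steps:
V(d, k) = -228/41 (V(d, k) = -3*(k/k + 70/82) = -3*(1 + 70*(1/82)) = -3*(1 + 35/41) = -3*76/41 = -228/41)
(-13422 - 1*(-24517)) + V(-190, 123) = (-13422 - 1*(-24517)) - 228/41 = (-13422 + 24517) - 228/41 = 11095 - 228/41 = 454667/41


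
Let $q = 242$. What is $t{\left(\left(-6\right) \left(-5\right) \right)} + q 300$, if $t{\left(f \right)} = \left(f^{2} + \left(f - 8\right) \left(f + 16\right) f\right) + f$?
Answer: $103890$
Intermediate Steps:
$t{\left(f \right)} = f + f^{2} + f \left(-8 + f\right) \left(16 + f\right)$ ($t{\left(f \right)} = \left(f^{2} + \left(-8 + f\right) \left(16 + f\right) f\right) + f = \left(f^{2} + f \left(-8 + f\right) \left(16 + f\right)\right) + f = f + f^{2} + f \left(-8 + f\right) \left(16 + f\right)$)
$t{\left(\left(-6\right) \left(-5\right) \right)} + q 300 = \left(-6\right) \left(-5\right) \left(-127 + \left(\left(-6\right) \left(-5\right)\right)^{2} + 9 \left(\left(-6\right) \left(-5\right)\right)\right) + 242 \cdot 300 = 30 \left(-127 + 30^{2} + 9 \cdot 30\right) + 72600 = 30 \left(-127 + 900 + 270\right) + 72600 = 30 \cdot 1043 + 72600 = 31290 + 72600 = 103890$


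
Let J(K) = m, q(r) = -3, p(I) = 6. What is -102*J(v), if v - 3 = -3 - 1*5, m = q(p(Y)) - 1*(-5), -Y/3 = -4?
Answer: -204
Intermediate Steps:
Y = 12 (Y = -3*(-4) = 12)
m = 2 (m = -3 - 1*(-5) = -3 + 5 = 2)
v = -5 (v = 3 + (-3 - 1*5) = 3 + (-3 - 5) = 3 - 8 = -5)
J(K) = 2
-102*J(v) = -102*2 = -204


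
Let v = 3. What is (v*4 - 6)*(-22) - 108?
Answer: -240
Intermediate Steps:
(v*4 - 6)*(-22) - 108 = (3*4 - 6)*(-22) - 108 = (12 - 6)*(-22) - 108 = 6*(-22) - 108 = -132 - 108 = -240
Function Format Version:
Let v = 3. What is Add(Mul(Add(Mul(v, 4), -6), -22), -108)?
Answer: -240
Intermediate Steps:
Add(Mul(Add(Mul(v, 4), -6), -22), -108) = Add(Mul(Add(Mul(3, 4), -6), -22), -108) = Add(Mul(Add(12, -6), -22), -108) = Add(Mul(6, -22), -108) = Add(-132, -108) = -240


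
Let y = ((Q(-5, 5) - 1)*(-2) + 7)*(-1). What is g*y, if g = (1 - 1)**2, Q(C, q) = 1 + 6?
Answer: 0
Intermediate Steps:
Q(C, q) = 7
g = 0 (g = 0**2 = 0)
y = 5 (y = ((7 - 1)*(-2) + 7)*(-1) = (6*(-2) + 7)*(-1) = (-12 + 7)*(-1) = -5*(-1) = 5)
g*y = 0*5 = 0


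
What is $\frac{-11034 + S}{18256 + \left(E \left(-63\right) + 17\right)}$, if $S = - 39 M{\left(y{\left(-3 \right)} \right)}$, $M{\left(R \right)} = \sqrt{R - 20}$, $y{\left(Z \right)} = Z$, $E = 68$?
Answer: $- \frac{3678}{4663} - \frac{13 i \sqrt{23}}{4663} \approx -0.78876 - 0.01337 i$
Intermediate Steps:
$M{\left(R \right)} = \sqrt{-20 + R}$
$S = - 39 i \sqrt{23}$ ($S = - 39 \sqrt{-20 - 3} = - 39 \sqrt{-23} = - 39 i \sqrt{23} \approx - 187.04 i$)
$\frac{-11034 + S}{18256 + \left(E \left(-63\right) + 17\right)} = \frac{-11034 - 39 i \sqrt{23}}{18256 + \left(68 \left(-63\right) + 17\right)} = \frac{-11034 - 39 i \sqrt{23}}{18256 + \left(-4284 + 17\right)} = \frac{-11034 - 39 i \sqrt{23}}{18256 - 4267} = \frac{-11034 - 39 i \sqrt{23}}{13989} = \left(-11034 - 39 i \sqrt{23}\right) \frac{1}{13989} = - \frac{3678}{4663} - \frac{13 i \sqrt{23}}{4663}$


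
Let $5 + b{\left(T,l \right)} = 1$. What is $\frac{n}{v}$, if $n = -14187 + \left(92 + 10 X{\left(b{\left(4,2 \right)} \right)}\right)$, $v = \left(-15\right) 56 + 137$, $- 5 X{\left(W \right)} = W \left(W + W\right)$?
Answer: $\frac{14159}{703} \approx 20.141$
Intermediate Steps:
$b{\left(T,l \right)} = -4$ ($b{\left(T,l \right)} = -5 + 1 = -4$)
$X{\left(W \right)} = - \frac{2 W^{2}}{5}$ ($X{\left(W \right)} = - \frac{W \left(W + W\right)}{5} = - \frac{W 2 W}{5} = - \frac{2 W^{2}}{5}$)
$v = -703$ ($v = -840 + 137 = -703$)
$n = -14159$ ($n = -14187 + \left(92 + 10 \left(- \frac{2 \left(-4\right)^{2}}{5}\right)\right) = -14187 + \left(92 + 10 \left(\left(- \frac{2}{5}\right) 16\right)\right) = -14187 + \left(92 + 10 \left(- \frac{32}{5}\right)\right) = -14187 + \left(92 - 64\right) = -14187 + 28 = -14159$)
$\frac{n}{v} = - \frac{14159}{-703} = \left(-14159\right) \left(- \frac{1}{703}\right) = \frac{14159}{703}$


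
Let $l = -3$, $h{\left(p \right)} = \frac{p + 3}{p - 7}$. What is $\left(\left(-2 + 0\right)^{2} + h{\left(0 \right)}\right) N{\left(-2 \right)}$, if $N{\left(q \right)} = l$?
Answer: $- \frac{75}{7} \approx -10.714$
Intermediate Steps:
$h{\left(p \right)} = \frac{3 + p}{-7 + p}$
$N{\left(q \right)} = -3$
$\left(\left(-2 + 0\right)^{2} + h{\left(0 \right)}\right) N{\left(-2 \right)} = \left(\left(-2 + 0\right)^{2} + \frac{3 + 0}{-7 + 0}\right) \left(-3\right) = \left(\left(-2\right)^{2} + \frac{1}{-7} \cdot 3\right) \left(-3\right) = \left(4 - \frac{3}{7}\right) \left(-3\right) = \frac{25}{7} \left(-3\right) = - \frac{75}{7}$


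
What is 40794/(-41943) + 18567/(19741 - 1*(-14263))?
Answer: -202801165/475409924 ≈ -0.42658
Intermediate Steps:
40794/(-41943) + 18567/(19741 - 1*(-14263)) = 40794*(-1/41943) + 18567/(19741 + 14263) = -13598/13981 + 18567/34004 = -202801165/475409924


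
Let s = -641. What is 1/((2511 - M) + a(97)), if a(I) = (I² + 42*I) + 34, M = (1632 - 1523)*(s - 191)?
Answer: 1/106716 ≈ 9.3707e-6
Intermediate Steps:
M = -90688 (M = (1632 - 1523)*(-641 - 191) = 109*(-832) = -90688)
a(I) = 34 + I² + 42*I
1/((2511 - M) + a(97)) = 1/((2511 - 1*(-90688)) + (34 + 97² + 42*97)) = 1/((2511 + 90688) + (34 + 9409 + 4074)) = 1/(93199 + 13517) = 1/106716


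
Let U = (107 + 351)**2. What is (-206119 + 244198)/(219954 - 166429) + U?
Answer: 11227656179/53525 ≈ 2.0976e+5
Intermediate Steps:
U = 209764 (U = 458**2 = 209764)
(-206119 + 244198)/(219954 - 166429) + U = (-206119 + 244198)/(219954 - 166429) + 209764 = 38079/53525 + 209764 = 11227656179/53525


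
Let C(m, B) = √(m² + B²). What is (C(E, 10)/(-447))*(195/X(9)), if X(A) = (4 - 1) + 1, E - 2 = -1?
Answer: -65*√101/596 ≈ -1.0960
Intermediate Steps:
E = 1 (E = 2 - 1 = 1)
X(A) = 4 (X(A) = 3 + 1 = 4)
C(m, B) = √(B² + m²)
(C(E, 10)/(-447))*(195/X(9)) = (√(10² + 1²)/(-447))*(195/4) = (√(100 + 1)*(-1/447))*(195*(¼)) = (√101*(-1/447))*(195/4) = -√101/447*(195/4) = -65*√101/596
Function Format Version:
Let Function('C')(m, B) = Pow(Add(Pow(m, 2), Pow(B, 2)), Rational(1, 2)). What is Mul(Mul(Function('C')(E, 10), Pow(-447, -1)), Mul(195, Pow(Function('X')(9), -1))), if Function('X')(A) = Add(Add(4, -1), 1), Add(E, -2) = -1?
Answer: Mul(Rational(-65, 596), Pow(101, Rational(1, 2))) ≈ -1.0960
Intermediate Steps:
E = 1 (E = Add(2, -1) = 1)
Function('X')(A) = 4 (Function('X')(A) = Add(3, 1) = 4)
Function('C')(m, B) = Pow(Add(Pow(B, 2), Pow(m, 2)), Rational(1, 2))
Mul(Mul(Function('C')(E, 10), Pow(-447, -1)), Mul(195, Pow(Function('X')(9), -1))) = Mul(Mul(Pow(Add(Pow(10, 2), Pow(1, 2)), Rational(1, 2)), Pow(-447, -1)), Mul(195, Pow(4, -1))) = Mul(Mul(Pow(Add(100, 1), Rational(1, 2)), Rational(-1, 447)), Mul(195, Rational(1, 4))) = Mul(Mul(Pow(101, Rational(1, 2)), Rational(-1, 447)), Rational(195, 4)) = Mul(Mul(Rational(-1, 447), Pow(101, Rational(1, 2))), Rational(195, 4)) = Mul(Rational(-65, 596), Pow(101, Rational(1, 2)))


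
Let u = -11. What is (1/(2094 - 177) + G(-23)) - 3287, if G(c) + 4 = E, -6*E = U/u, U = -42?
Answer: -69410725/21087 ≈ -3291.6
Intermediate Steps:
E = -7/11 (E = -(-7)/(-11) = -(-7)*(-1)/11 = -⅙*42/11 = -7/11 ≈ -0.63636)
G(c) = -51/11 (G(c) = -4 - 7/11 = -51/11)
(1/(2094 - 177) + G(-23)) - 3287 = (1/(2094 - 177) - 51/11) - 3287 = (1/1917 - 51/11) - 3287 = -97756/21087 - 3287 = -69410725/21087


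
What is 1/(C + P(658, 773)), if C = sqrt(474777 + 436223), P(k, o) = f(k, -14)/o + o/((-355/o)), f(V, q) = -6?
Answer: -126750106077505/144742690564875209 - 753035922250*sqrt(9110)/144742690564875209 ≈ -0.0013723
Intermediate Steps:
P(k, o) = -6/o - o**2/355 (P(k, o) = -6/o + o/((-355/o)) = -6/o + o*(-o/355) = -6/o - o**2/355)
C = 10*sqrt(9110) (C = sqrt(911000) = 10*sqrt(9110) ≈ 954.46)
1/(C + P(658, 773)) = 1/(10*sqrt(9110) + (1/355)*(-2130 - 1*773**3)/773) = 1/(10*sqrt(9110) + (1/355)*(1/773)*(-2130 - 1*461889917)) = 1/(10*sqrt(9110) + (1/355)*(1/773)*(-2130 - 461889917)) = 1/(10*sqrt(9110) + (1/355)*(1/773)*(-461892047)) = 1/(10*sqrt(9110) - 461892047/274415) = 1/(-461892047/274415 + 10*sqrt(9110))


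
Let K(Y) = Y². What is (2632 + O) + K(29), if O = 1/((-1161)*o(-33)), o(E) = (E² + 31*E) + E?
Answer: 133061048/38313 ≈ 3473.0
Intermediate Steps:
o(E) = E² + 32*E
O = -1/38313 (O = 1/((-1161)*((-33*(32 - 33)))) = -1/(1161*((-33*(-1)))) = -1/1161/33 = -1/1161*1/33 = -1/38313 ≈ -2.6101e-5)
(2632 + O) + K(29) = (2632 - 1/38313) + 29² = 100839815/38313 + 841 = 133061048/38313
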